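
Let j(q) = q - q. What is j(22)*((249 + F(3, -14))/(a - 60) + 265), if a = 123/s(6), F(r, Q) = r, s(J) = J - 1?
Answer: 0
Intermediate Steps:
s(J) = -1 + J
a = 123/5 (a = 123/(-1 + 6) = 123/5 ≈ 24.600)
j(q) = 0
j(22)*((249 + F(3, -14))/(a - 60) + 265) = 0*((249 + 3)/(123/5 - 60) + 265) = 0*(252/(-177/5) + 265) = 0*(252*(-5/177) + 265) = 0*(-420/59 + 265) = 0*(15215/59) = 0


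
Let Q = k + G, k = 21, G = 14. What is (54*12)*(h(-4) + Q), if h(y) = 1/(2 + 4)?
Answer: 22788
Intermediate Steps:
h(y) = 1/6
Q = 35 (Q = 21 + 14 = 35)
(54*12)*(h(-4) + Q) = (54*12)*(1/6 + 35) = 648*(211/6) = 22788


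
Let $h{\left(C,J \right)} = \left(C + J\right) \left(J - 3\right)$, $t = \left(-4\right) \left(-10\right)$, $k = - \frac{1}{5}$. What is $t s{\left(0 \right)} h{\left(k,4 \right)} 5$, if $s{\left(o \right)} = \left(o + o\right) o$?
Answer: $0$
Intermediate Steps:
$k = - \frac{1}{5}$ ($k = \left(-1\right) \frac{1}{5} = - \frac{1}{5} \approx -0.2$)
$t = 40$
$s{\left(o \right)} = 2 o^{2}$ ($s{\left(o \right)} = 2 o o = 2 o^{2}$)
$h{\left(C,J \right)} = \left(-3 + J\right) \left(C + J\right)$ ($h{\left(C,J \right)} = \left(C + J\right) \left(-3 + J\right) = \left(-3 + J\right) \left(C + J\right)$)
$t s{\left(0 \right)} h{\left(k,4 \right)} 5 = 40 \cdot 2 \cdot 0^{2} \left(4^{2} - - \frac{3}{5} - 12 - \frac{4}{5}\right) 5 = 40 \cdot 2 \cdot 0 \left(16 + \frac{3}{5} - 12 - \frac{4}{5}\right) 5 = 40 \cdot 0 \cdot \frac{19}{5} \cdot 5 = 0 \cdot 19 = 0$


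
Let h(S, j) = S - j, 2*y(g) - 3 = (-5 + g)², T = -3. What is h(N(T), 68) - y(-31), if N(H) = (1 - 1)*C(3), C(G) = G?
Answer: -1435/2 ≈ -717.50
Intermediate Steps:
N(H) = 0 (N(H) = (1 - 1)*3 = 0*3 = 0)
y(g) = 3/2 + (-5 + g)²/2
h(N(T), 68) - y(-31) = (0 - 1*68) - (3/2 + (-5 - 31)²/2) = (0 - 68) - (3/2 + (½)*(-36)²) = -68 - (3/2 + (½)*1296) = -68 - (3/2 + 648) = -68 - 1*1299/2 = -68 - 1299/2 = -1435/2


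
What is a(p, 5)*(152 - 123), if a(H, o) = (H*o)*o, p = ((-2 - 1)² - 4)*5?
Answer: 18125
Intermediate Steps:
p = 25 (p = ((-3)² - 4)*5 = (9 - 4)*5 = 5*5 = 25)
a(H, o) = H*o²
a(p, 5)*(152 - 123) = (25*5²)*(152 - 123) = (25*25)*29 = 625*29 = 18125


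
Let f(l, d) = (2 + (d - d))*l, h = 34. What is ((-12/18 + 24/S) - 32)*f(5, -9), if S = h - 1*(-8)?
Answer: -6740/21 ≈ -320.95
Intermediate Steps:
S = 42 (S = 34 - 1*(-8) = 34 + 8 = 42)
f(l, d) = 2*l (f(l, d) = (2 + 0)*l = 2*l)
((-12/18 + 24/S) - 32)*f(5, -9) = ((-12/18 + 24/42) - 32)*(2*5) = ((-12*1/18 + 24*(1/42)) - 32)*10 = ((-⅔ + 4/7) - 32)*10 = (-2/21 - 32)*10 = -674/21*10 = -6740/21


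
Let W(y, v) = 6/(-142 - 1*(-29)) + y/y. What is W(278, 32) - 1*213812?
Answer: -24160649/113 ≈ -2.1381e+5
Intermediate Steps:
W(y, v) = 107/113 (W(y, v) = 6/(-142 + 29) + 1 = 6/(-113) + 1 = 6*(-1/113) + 1 = -6/113 + 1 = 107/113)
W(278, 32) - 1*213812 = 107/113 - 1*213812 = 107/113 - 213812 = -24160649/113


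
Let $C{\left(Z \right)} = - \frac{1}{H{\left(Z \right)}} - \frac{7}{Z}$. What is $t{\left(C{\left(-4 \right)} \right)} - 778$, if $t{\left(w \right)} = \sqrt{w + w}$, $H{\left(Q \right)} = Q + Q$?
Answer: $-778 + \frac{\sqrt{15}}{2} \approx -776.06$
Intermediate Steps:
$H{\left(Q \right)} = 2 Q$
$C{\left(Z \right)} = - \frac{15}{2 Z}$ ($C{\left(Z \right)} = - \frac{1}{2 Z} - \frac{7}{Z} = - \frac{15}{2 Z}$)
$t{\left(w \right)} = \sqrt{2} \sqrt{w}$ ($t{\left(w \right)} = \sqrt{2 w} = \sqrt{2} \sqrt{w}$)
$t{\left(C{\left(-4 \right)} \right)} - 778 = \sqrt{2} \sqrt{- \frac{15}{2 \left(-4\right)}} - 778 = \sqrt{2} \sqrt{\left(- \frac{15}{2}\right) \left(- \frac{1}{4}\right)} - 778 = \sqrt{2} \sqrt{\frac{15}{8}} - 778 = \sqrt{2} \frac{\sqrt{30}}{4} - 778 = \frac{\sqrt{15}}{2} - 778 = -778 + \frac{\sqrt{15}}{2}$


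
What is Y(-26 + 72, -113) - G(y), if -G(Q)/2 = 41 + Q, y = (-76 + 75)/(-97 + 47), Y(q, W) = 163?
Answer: 6126/25 ≈ 245.04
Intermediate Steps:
y = 1/50 (y = -1/(-50) = -1*(-1/50) = 1/50 ≈ 0.020000)
G(Q) = -82 - 2*Q (G(Q) = -2*(41 + Q) = -82 - 2*Q)
Y(-26 + 72, -113) - G(y) = 163 - (-82 - 2*1/50) = 163 - (-82 - 1/25) = 163 - 1*(-2051/25) = 163 + 2051/25 = 6126/25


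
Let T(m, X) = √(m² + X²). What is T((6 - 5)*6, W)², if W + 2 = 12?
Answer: 136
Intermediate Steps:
W = 10 (W = -2 + 12 = 10)
T(m, X) = √(X² + m²)
T((6 - 5)*6, W)² = (√(10² + ((6 - 5)*6)²))² = (√(100 + (1*6)²))² = (√(100 + 6²))² = (√(100 + 36))² = (√136)² = (2*√34)² = 136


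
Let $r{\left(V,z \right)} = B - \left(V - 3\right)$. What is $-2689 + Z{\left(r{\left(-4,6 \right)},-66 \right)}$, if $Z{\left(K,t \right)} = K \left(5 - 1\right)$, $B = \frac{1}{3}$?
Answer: $- \frac{7979}{3} \approx -2659.7$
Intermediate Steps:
$B = \frac{1}{3} \approx 0.33333$
$r{\left(V,z \right)} = \frac{10}{3} - V$ ($r{\left(V,z \right)} = \frac{1}{3} - \left(V - 3\right) = \frac{1}{3} - \left(-3 + V\right) = \frac{10}{3} - V$)
$Z{\left(K,t \right)} = 4 K$ ($Z{\left(K,t \right)} = K 4 = 4 K$)
$-2689 + Z{\left(r{\left(-4,6 \right)},-66 \right)} = -2689 + 4 \left(\frac{10}{3} - -4\right) = -2689 + 4 \left(\frac{10}{3} + 4\right) = -2689 + 4 \cdot \frac{22}{3} = -2689 + \frac{88}{3} = - \frac{7979}{3}$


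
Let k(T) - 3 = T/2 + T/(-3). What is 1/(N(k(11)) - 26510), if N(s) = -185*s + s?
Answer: -3/82198 ≈ -3.6497e-5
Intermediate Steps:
k(T) = 3 + T/6 (k(T) = 3 + (T/2 + T/(-3)) = 3 + (T*(½) + T*(-⅓)) = 3 + (T/2 - T/3) = 3 + T/6)
N(s) = -184*s
1/(N(k(11)) - 26510) = 1/(-184*(3 + (⅙)*11) - 26510) = 1/(-184*(3 + 11/6) - 26510) = 1/(-184*29/6 - 26510) = 1/(-2668/3 - 26510) = 1/(-82198/3) = -3/82198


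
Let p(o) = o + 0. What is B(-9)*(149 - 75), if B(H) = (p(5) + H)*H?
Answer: 2664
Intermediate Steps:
p(o) = o
B(H) = H*(5 + H) (B(H) = (5 + H)*H = H*(5 + H))
B(-9)*(149 - 75) = (-9*(5 - 9))*(149 - 75) = -9*(-4)*74 = 36*74 = 2664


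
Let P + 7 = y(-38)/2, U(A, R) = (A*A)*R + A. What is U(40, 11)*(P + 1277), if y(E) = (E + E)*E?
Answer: 47874960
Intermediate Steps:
U(A, R) = A + R*A**2 (U(A, R) = A**2*R + A = R*A**2 + A = A + R*A**2)
y(E) = 2*E**2 (y(E) = (2*E)*E = 2*E**2)
P = 1437 (P = -7 + (2*(-38)**2)/2 = -7 + (2*1444)*(1/2) = -7 + 2888*(1/2) = -7 + 1444 = 1437)
U(40, 11)*(P + 1277) = (40*(1 + 40*11))*(1437 + 1277) = (40*(1 + 440))*2714 = (40*441)*2714 = 17640*2714 = 47874960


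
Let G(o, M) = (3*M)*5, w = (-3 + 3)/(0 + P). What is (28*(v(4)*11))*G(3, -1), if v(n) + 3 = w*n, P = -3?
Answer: 13860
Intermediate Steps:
w = 0 (w = (-3 + 3)/(0 - 3) = 0/(-3) = 0*(-⅓) = 0)
v(n) = -3 (v(n) = -3 + 0*n = -3 + 0 = -3)
G(o, M) = 15*M
(28*(v(4)*11))*G(3, -1) = (28*(-3*11))*(15*(-1)) = (28*(-33))*(-15) = -924*(-15) = 13860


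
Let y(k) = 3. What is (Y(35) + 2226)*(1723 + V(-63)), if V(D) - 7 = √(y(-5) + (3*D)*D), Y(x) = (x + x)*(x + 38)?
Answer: 12691280 + 7336*√11910 ≈ 1.3492e+7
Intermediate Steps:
Y(x) = 2*x*(38 + x) (Y(x) = (2*x)*(38 + x) = 2*x*(38 + x))
V(D) = 7 + √(3 + 3*D²) (V(D) = 7 + √(3 + (3*D)*D) = 7 + √(3 + 3*D²))
(Y(35) + 2226)*(1723 + V(-63)) = (2*35*(38 + 35) + 2226)*(1723 + (7 + √(3 + 3*(-63)²))) = (2*35*73 + 2226)*(1723 + (7 + √(3 + 3*3969))) = (5110 + 2226)*(1723 + (7 + √(3 + 11907))) = 7336*(1723 + (7 + √11910)) = 7336*(1730 + √11910) = 12691280 + 7336*√11910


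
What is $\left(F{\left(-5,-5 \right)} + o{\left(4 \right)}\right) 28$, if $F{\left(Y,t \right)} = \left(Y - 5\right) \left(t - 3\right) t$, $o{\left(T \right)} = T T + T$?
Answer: $-10640$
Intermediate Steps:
$o{\left(T \right)} = T + T^{2}$ ($o{\left(T \right)} = T^{2} + T = T + T^{2}$)
$F{\left(Y,t \right)} = t \left(-5 + Y\right) \left(-3 + t\right)$ ($F{\left(Y,t \right)} = \left(-5 + Y\right) \left(-3 + t\right) t = t \left(-5 + Y\right) \left(-3 + t\right)$)
$\left(F{\left(-5,-5 \right)} + o{\left(4 \right)}\right) 28 = \left(- 5 \left(15 - -25 - -15 - -25\right) + 4 \left(1 + 4\right)\right) 28 = \left(- 5 \left(15 + 25 + 15 + 25\right) + 4 \cdot 5\right) 28 = \left(\left(-5\right) 80 + 20\right) 28 = \left(-400 + 20\right) 28 = \left(-380\right) 28 = -10640$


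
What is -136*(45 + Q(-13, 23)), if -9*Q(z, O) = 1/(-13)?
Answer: -716176/117 ≈ -6121.2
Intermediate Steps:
Q(z, O) = 1/117 (Q(z, O) = -⅑/(-13) = -⅑*(-1/13) = 1/117)
-136*(45 + Q(-13, 23)) = -136*(45 + 1/117) = -136*5266/117 = -716176/117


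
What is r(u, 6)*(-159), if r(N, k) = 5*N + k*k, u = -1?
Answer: -4929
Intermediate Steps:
r(N, k) = k**2 + 5*N (r(N, k) = 5*N + k**2 = k**2 + 5*N)
r(u, 6)*(-159) = (6**2 + 5*(-1))*(-159) = (36 - 5)*(-159) = 31*(-159) = -4929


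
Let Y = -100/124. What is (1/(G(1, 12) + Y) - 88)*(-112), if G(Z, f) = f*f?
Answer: 43747312/4439 ≈ 9855.2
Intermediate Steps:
G(Z, f) = f**2
Y = -25/31 (Y = -100*1/124 = -25/31 ≈ -0.80645)
(1/(G(1, 12) + Y) - 88)*(-112) = (1/(12**2 - 25/31) - 88)*(-112) = (1/(144 - 25/31) - 88)*(-112) = (1/(4439/31) - 88)*(-112) = (31/4439 - 88)*(-112) = -390601/4439*(-112) = 43747312/4439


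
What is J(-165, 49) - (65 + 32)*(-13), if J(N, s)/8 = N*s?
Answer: -63419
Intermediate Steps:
J(N, s) = 8*N*s (J(N, s) = 8*(N*s) = 8*N*s)
J(-165, 49) - (65 + 32)*(-13) = 8*(-165)*49 - (65 + 32)*(-13) = -64680 - 97*(-13) = -64680 - 1*(-1261) = -64680 + 1261 = -63419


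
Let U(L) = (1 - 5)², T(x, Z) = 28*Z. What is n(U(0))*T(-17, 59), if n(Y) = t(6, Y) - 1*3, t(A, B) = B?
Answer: 21476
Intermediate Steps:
U(L) = 16 (U(L) = (-4)² = 16)
n(Y) = -3 + Y (n(Y) = Y - 1*3 = Y - 3 = -3 + Y)
n(U(0))*T(-17, 59) = (-3 + 16)*(28*59) = 13*1652 = 21476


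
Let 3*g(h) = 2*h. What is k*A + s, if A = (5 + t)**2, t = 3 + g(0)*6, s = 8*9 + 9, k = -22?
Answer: -1327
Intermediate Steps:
g(h) = 2*h/3 (g(h) = (2*h)/3 = 2*h/3)
s = 81 (s = 72 + 9 = 81)
t = 3 (t = 3 + ((2/3)*0)*6 = 3 + 0*6 = 3 + 0 = 3)
A = 64 (A = (5 + 3)**2 = 8**2 = 64)
k*A + s = -22*64 + 81 = -1408 + 81 = -1327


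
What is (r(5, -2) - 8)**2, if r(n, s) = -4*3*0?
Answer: 64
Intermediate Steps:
r(n, s) = 0 (r(n, s) = -12*0 = 0)
(r(5, -2) - 8)**2 = (0 - 8)**2 = (-8)**2 = 64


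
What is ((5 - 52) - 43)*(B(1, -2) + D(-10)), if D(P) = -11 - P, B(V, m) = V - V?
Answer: 90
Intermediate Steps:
B(V, m) = 0
((5 - 52) - 43)*(B(1, -2) + D(-10)) = ((5 - 52) - 43)*(0 + (-11 - 1*(-10))) = (-47 - 43)*(0 + (-11 + 10)) = -90*(0 - 1) = -90*(-1) = 90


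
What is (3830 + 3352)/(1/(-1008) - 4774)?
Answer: -7239456/4812193 ≈ -1.5044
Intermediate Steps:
(3830 + 3352)/(1/(-1008) - 4774) = 7182/(-1/1008 - 4774) = 7182/(-4812193/1008) = 7182*(-1008/4812193) = -7239456/4812193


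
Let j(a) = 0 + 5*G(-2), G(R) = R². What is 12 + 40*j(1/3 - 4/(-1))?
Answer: 812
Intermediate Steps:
j(a) = 20 (j(a) = 0 + 5*(-2)² = 0 + 5*4 = 0 + 20 = 20)
12 + 40*j(1/3 - 4/(-1)) = 12 + 40*20 = 12 + 800 = 812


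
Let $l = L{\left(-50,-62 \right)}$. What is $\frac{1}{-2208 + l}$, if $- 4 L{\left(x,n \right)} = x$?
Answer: $- \frac{2}{4391} \approx -0.00045548$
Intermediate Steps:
$L{\left(x,n \right)} = - \frac{x}{4}$
$l = \frac{25}{2}$ ($l = \left(- \frac{1}{4}\right) \left(-50\right) = \frac{25}{2} \approx 12.5$)
$\frac{1}{-2208 + l} = \frac{1}{-2208 + \frac{25}{2}} = \frac{1}{- \frac{4391}{2}} = - \frac{2}{4391}$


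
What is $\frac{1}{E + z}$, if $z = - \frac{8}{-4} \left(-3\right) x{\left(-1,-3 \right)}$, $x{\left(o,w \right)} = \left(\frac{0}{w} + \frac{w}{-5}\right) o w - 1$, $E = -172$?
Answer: $- \frac{5}{884} \approx -0.0056561$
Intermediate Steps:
$x{\left(o,w \right)} = -1 - \frac{o w^{2}}{5}$ ($x{\left(o,w \right)} = \left(0 + w \left(- \frac{1}{5}\right)\right) o w - 1 = \left(0 - \frac{w}{5}\right) o w - 1 = - \frac{w}{5} o w - 1 = - \frac{o w}{5} w - 1 = - \frac{o w^{2}}{5} - 1 = -1 - \frac{o w^{2}}{5}$)
$z = - \frac{24}{5}$ ($z = - \frac{8}{-4} \left(-3\right) \left(-1 - - \frac{\left(-3\right)^{2}}{5}\right) = \left(-8\right) \left(- \frac{1}{4}\right) \left(-3\right) \left(-1 - \left(- \frac{1}{5}\right) 9\right) = 2 \left(-3\right) \left(-1 + \frac{9}{5}\right) = \left(-6\right) \frac{4}{5} = - \frac{24}{5} \approx -4.8$)
$\frac{1}{E + z} = \frac{1}{-172 - \frac{24}{5}} = \frac{1}{- \frac{884}{5}} = - \frac{5}{884}$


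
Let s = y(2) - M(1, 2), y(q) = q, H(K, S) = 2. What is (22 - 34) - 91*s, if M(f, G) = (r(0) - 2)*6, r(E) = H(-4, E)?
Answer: -194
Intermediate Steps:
r(E) = 2
M(f, G) = 0 (M(f, G) = (2 - 2)*6 = 0*6 = 0)
s = 2 (s = 2 - 1*0 = 2 + 0 = 2)
(22 - 34) - 91*s = (22 - 34) - 91*2 = -12 - 182 = -194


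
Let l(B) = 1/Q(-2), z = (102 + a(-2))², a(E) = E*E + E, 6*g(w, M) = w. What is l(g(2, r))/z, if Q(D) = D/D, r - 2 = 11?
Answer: 1/10816 ≈ 9.2456e-5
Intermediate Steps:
r = 13 (r = 2 + 11 = 13)
Q(D) = 1
g(w, M) = w/6
a(E) = E + E² (a(E) = E² + E = E + E²)
z = 10816 (z = (102 - 2*(1 - 2))² = (102 - 2*(-1))² = (102 + 2)² = 104² = 10816)
l(B) = 1 (l(B) = 1/1 = 1)
l(g(2, r))/z = 1/10816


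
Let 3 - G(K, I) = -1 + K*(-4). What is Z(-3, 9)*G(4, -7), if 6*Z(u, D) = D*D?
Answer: 270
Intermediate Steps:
Z(u, D) = D²/6 (Z(u, D) = (D*D)/6 = D²/6)
G(K, I) = 4 + 4*K (G(K, I) = 3 - (-1 + K*(-4)) = 3 - (-1 - 4*K) = 3 + (1 + 4*K) = 4 + 4*K)
Z(-3, 9)*G(4, -7) = ((⅙)*9²)*(4 + 4*4) = ((⅙)*81)*(4 + 16) = (27/2)*20 = 270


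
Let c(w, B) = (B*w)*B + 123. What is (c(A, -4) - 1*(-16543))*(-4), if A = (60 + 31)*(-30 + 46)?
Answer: -159848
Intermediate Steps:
A = 1456 (A = 91*16 = 1456)
c(w, B) = 123 + w*B² (c(w, B) = w*B² + 123 = 123 + w*B²)
(c(A, -4) - 1*(-16543))*(-4) = ((123 + 1456*(-4)²) - 1*(-16543))*(-4) = ((123 + 1456*16) + 16543)*(-4) = ((123 + 23296) + 16543)*(-4) = (23419 + 16543)*(-4) = 39962*(-4) = -159848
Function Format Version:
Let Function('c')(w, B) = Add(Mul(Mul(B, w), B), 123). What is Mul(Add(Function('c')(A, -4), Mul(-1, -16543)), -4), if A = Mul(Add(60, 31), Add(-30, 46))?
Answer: -159848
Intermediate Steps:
A = 1456 (A = Mul(91, 16) = 1456)
Function('c')(w, B) = Add(123, Mul(w, Pow(B, 2))) (Function('c')(w, B) = Add(Mul(w, Pow(B, 2)), 123) = Add(123, Mul(w, Pow(B, 2))))
Mul(Add(Function('c')(A, -4), Mul(-1, -16543)), -4) = Mul(Add(Add(123, Mul(1456, Pow(-4, 2))), Mul(-1, -16543)), -4) = Mul(Add(Add(123, Mul(1456, 16)), 16543), -4) = Mul(Add(Add(123, 23296), 16543), -4) = Mul(Add(23419, 16543), -4) = Mul(39962, -4) = -159848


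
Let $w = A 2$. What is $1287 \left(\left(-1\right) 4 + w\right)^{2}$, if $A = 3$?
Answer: $5148$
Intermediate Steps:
$w = 6$ ($w = 3 \cdot 2 = 6$)
$1287 \left(\left(-1\right) 4 + w\right)^{2} = 1287 \left(\left(-1\right) 4 + 6\right)^{2} = 1287 \left(-4 + 6\right)^{2} = 1287 \cdot 2^{2} = 1287 \cdot 4 = 5148$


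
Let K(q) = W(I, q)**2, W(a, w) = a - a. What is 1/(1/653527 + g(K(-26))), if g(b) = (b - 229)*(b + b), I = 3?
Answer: 653527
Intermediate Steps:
W(a, w) = 0
K(q) = 0 (K(q) = 0**2 = 0)
g(b) = 2*b*(-229 + b) (g(b) = (-229 + b)*(2*b) = 2*b*(-229 + b))
1/(1/653527 + g(K(-26))) = 1/(1/653527 + 2*0*(-229 + 0)) = 1/(1/653527 + 2*0*(-229)) = 1/(1/653527 + 0) = 1/(1/653527) = 653527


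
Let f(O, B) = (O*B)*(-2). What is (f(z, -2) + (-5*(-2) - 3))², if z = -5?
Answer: 169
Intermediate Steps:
f(O, B) = -2*B*O (f(O, B) = (B*O)*(-2) = -2*B*O)
(f(z, -2) + (-5*(-2) - 3))² = (-2*(-2)*(-5) + (-5*(-2) - 3))² = (-20 + (10 - 3))² = (-20 + 7)² = (-13)² = 169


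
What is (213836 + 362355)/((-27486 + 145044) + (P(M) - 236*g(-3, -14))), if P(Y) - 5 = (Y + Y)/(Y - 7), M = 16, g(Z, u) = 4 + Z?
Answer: 5185719/1055975 ≈ 4.9108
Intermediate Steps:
P(Y) = 5 + 2*Y/(-7 + Y) (P(Y) = 5 + (Y + Y)/(Y - 7) = 5 + (2*Y)/(-7 + Y) = 5 + 2*Y/(-7 + Y))
(213836 + 362355)/((-27486 + 145044) + (P(M) - 236*g(-3, -14))) = (213836 + 362355)/((-27486 + 145044) + (7*(-5 + 16)/(-7 + 16) - 236*(4 - 3))) = 576191/(117558 + (7*11/9 - 236*1)) = 576191/(117558 + (7*(⅑)*11 - 236)) = 576191/(117558 + (77/9 - 236)) = 576191/(117558 - 2047/9) = 576191/(1055975/9) = 576191*(9/1055975) = 5185719/1055975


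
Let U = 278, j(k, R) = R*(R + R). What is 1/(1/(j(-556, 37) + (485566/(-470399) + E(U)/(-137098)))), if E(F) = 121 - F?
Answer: 176509210360451/64490762102 ≈ 2737.0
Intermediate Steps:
j(k, R) = 2*R² (j(k, R) = R*(2*R) = 2*R²)
1/(1/(j(-556, 37) + (485566/(-470399) + E(U)/(-137098)))) = 1/(1/(2*37² + (485566/(-470399) + (121 - 1*278)/(-137098)))) = 1/(1/(2*1369 + (485566*(-1/470399) + (121 - 278)*(-1/137098)))) = 1/(1/(2738 + (-485566/470399 - 157*(-1/137098)))) = 1/(1/(2738 + (-485566/470399 + 157/137098))) = 1/(1/(2738 - 66496274825/64490762102)) = 1/(1/(176509210360451/64490762102)) = 1/(64490762102/176509210360451) = 176509210360451/64490762102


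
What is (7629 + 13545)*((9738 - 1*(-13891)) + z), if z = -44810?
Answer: -448486494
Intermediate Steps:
(7629 + 13545)*((9738 - 1*(-13891)) + z) = (7629 + 13545)*((9738 - 1*(-13891)) - 44810) = 21174*((9738 + 13891) - 44810) = 21174*(23629 - 44810) = 21174*(-21181) = -448486494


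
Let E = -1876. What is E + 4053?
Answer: 2177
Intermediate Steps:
E + 4053 = -1876 + 4053 = 2177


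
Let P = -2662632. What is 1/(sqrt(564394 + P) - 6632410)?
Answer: -3316205/21994432253169 - I*sqrt(2098238)/43988864506338 ≈ -1.5077e-7 - 3.2929e-11*I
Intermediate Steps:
1/(sqrt(564394 + P) - 6632410) = 1/(sqrt(564394 - 2662632) - 6632410) = 1/(sqrt(-2098238) - 6632410) = 1/(I*sqrt(2098238) - 6632410) = 1/(-6632410 + I*sqrt(2098238))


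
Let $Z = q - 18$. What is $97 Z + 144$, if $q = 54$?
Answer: $3636$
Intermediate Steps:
$Z = 36$ ($Z = 54 - 18 = 36$)
$97 Z + 144 = 97 \cdot 36 + 144 = 3492 + 144 = 3636$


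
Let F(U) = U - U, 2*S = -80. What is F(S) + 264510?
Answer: 264510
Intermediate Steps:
S = -40 (S = (½)*(-80) = -40)
F(U) = 0
F(S) + 264510 = 0 + 264510 = 264510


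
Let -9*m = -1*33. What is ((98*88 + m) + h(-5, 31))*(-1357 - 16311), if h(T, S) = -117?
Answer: -451099376/3 ≈ -1.5037e+8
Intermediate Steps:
m = 11/3 (m = -(-1)*33/9 = -⅑*(-33) = 11/3 ≈ 3.6667)
((98*88 + m) + h(-5, 31))*(-1357 - 16311) = ((98*88 + 11/3) - 117)*(-1357 - 16311) = ((8624 + 11/3) - 117)*(-17668) = (25883/3 - 117)*(-17668) = (25532/3)*(-17668) = -451099376/3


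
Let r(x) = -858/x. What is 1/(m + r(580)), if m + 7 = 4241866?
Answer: 290/1230138681 ≈ 2.3575e-7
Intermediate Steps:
m = 4241859 (m = -7 + 4241866 = 4241859)
1/(m + r(580)) = 1/(4241859 - 858/580) = 1/(4241859 - 858*1/580) = 1/(4241859 - 429/290) = 1/(1230138681/290) = 290/1230138681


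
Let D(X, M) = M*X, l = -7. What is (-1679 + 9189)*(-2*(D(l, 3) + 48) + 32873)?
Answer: 246470690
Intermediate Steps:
(-1679 + 9189)*(-2*(D(l, 3) + 48) + 32873) = (-1679 + 9189)*(-2*(3*(-7) + 48) + 32873) = 7510*(-2*(-21 + 48) + 32873) = 7510*(-2*27 + 32873) = 7510*(-54 + 32873) = 7510*32819 = 246470690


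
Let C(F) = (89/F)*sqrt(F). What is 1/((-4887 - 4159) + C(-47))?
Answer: -425162/3846023373 + 89*I*sqrt(47)/3846023373 ≈ -0.00011055 + 1.5865e-7*I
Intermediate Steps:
C(F) = 89/sqrt(F)
1/((-4887 - 4159) + C(-47)) = 1/((-4887 - 4159) + 89/sqrt(-47)) = 1/(-9046 + 89*(-I*sqrt(47)/47)) = 1/(-9046 - 89*I*sqrt(47)/47)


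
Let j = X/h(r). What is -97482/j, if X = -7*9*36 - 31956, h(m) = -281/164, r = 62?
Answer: -4565407/935456 ≈ -4.8804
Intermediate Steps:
h(m) = -281/164 (h(m) = -281*1/164 = -281/164)
X = -34224 (X = -63*36 - 31956 = -2268 - 31956 = -34224)
j = 5612736/281 (j = -34224/(-281/164) = -34224*(-164/281) = 5612736/281 ≈ 19974.)
-97482/j = -97482/5612736/281 = -97482*281/5612736 = -4565407/935456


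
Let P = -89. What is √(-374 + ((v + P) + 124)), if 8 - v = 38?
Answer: 3*I*√41 ≈ 19.209*I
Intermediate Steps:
v = -30 (v = 8 - 1*38 = 8 - 38 = -30)
√(-374 + ((v + P) + 124)) = √(-374 + ((-30 - 89) + 124)) = √(-374 + (-119 + 124)) = √(-374 + 5) = √(-369) = 3*I*√41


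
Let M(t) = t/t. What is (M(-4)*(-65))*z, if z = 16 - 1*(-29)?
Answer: -2925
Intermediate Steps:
M(t) = 1
z = 45 (z = 16 + 29 = 45)
(M(-4)*(-65))*z = (1*(-65))*45 = -65*45 = -2925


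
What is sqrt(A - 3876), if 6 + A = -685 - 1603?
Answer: I*sqrt(6170) ≈ 78.549*I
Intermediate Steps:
A = -2294 (A = -6 + (-685 - 1603) = -6 - 2288 = -2294)
sqrt(A - 3876) = sqrt(-2294 - 3876) = sqrt(-6170) = I*sqrt(6170)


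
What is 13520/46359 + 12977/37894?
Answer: 1113927623/1756727946 ≈ 0.63409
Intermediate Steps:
13520/46359 + 12977/37894 = 1113927623/1756727946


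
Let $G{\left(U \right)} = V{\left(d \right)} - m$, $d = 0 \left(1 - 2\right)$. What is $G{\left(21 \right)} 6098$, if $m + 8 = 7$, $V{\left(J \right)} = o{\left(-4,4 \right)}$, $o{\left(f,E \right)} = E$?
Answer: $30490$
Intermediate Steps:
$d = 0$ ($d = 0 \left(-1\right) = 0$)
$V{\left(J \right)} = 4$
$m = -1$ ($m = -8 + 7 = -1$)
$G{\left(U \right)} = 5$ ($G{\left(U \right)} = 4 - -1 = 4 + 1 = 5$)
$G{\left(21 \right)} 6098 = 5 \cdot 6098 = 30490$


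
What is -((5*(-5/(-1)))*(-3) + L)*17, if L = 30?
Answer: 765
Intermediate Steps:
-((5*(-5/(-1)))*(-3) + L)*17 = -((5*(-5/(-1)))*(-3) + 30)*17 = -((5*(-5*(-1)))*(-3) + 30)*17 = -((5*5)*(-3) + 30)*17 = -(25*(-3) + 30)*17 = -(-75 + 30)*17 = -(-45)*17 = -1*(-765) = 765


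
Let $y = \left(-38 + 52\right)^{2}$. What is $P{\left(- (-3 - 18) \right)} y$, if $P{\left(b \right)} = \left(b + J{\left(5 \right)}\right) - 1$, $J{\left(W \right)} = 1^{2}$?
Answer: $4116$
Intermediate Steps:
$y = 196$ ($y = 14^{2} = 196$)
$J{\left(W \right)} = 1$
$P{\left(b \right)} = b$ ($P{\left(b \right)} = \left(b + 1\right) - 1 = \left(1 + b\right) - 1 = b$)
$P{\left(- (-3 - 18) \right)} y = - (-3 - 18) 196 = \left(-1\right) \left(-21\right) 196 = 21 \cdot 196 = 4116$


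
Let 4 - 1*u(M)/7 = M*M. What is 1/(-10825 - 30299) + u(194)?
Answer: -10833048577/41124 ≈ -2.6342e+5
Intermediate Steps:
u(M) = 28 - 7*M² (u(M) = 28 - 7*M*M = 28 - 7*M²)
1/(-10825 - 30299) + u(194) = 1/(-10825 - 30299) + (28 - 7*194²) = 1/(-41124) + (28 - 7*37636) = -1/41124 + (28 - 263452) = -1/41124 - 263424 = -10833048577/41124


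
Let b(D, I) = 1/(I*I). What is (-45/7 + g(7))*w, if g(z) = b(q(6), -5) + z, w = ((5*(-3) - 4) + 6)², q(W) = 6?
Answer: 18083/175 ≈ 103.33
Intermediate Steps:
b(D, I) = I⁻² (b(D, I) = 1/(I²) = I⁻²)
w = 169 (w = ((-15 - 4) + 6)² = (-19 + 6)² = (-13)² = 169)
g(z) = 1/25 + z (g(z) = (-5)⁻² + z = 1/25 + z)
(-45/7 + g(7))*w = (-45/7 + (1/25 + 7))*169 = (-45*⅐ + 176/25)*169 = (-45/7 + 176/25)*169 = (107/175)*169 = 18083/175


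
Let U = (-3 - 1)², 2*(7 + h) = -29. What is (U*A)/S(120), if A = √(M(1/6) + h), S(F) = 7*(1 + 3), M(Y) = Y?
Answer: 32*I*√3/21 ≈ 2.6393*I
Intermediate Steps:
h = -43/2 (h = -7 + (½)*(-29) = -7 - 29/2 = -43/2 ≈ -21.500)
S(F) = 28 (S(F) = 7*4 = 28)
U = 16 (U = (-4)² = 16)
A = 8*I*√3/3 (A = √(1/6 - 43/2) = √(⅙ - 43/2) = √(-64/3) = 8*I*√3/3 ≈ 4.6188*I)
(U*A)/S(120) = (16*(8*I*√3/3))/28 = (128*I*√3/3)*(1/28) = 32*I*√3/21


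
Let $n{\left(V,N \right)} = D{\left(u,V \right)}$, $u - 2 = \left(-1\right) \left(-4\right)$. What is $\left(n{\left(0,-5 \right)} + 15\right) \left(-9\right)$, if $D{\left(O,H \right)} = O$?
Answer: $-189$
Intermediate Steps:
$u = 6$ ($u = 2 - -4 = 2 + 4 = 6$)
$n{\left(V,N \right)} = 6$
$\left(n{\left(0,-5 \right)} + 15\right) \left(-9\right) = \left(6 + 15\right) \left(-9\right) = 21 \left(-9\right) = -189$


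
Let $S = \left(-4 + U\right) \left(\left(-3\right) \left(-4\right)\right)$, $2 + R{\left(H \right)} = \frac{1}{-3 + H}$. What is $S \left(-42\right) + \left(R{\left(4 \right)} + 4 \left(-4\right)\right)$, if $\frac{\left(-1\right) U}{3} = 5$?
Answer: $9559$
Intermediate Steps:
$U = -15$ ($U = \left(-3\right) 5 = -15$)
$R{\left(H \right)} = -2 + \frac{1}{-3 + H}$
$S = -228$ ($S = \left(-4 - 15\right) \left(\left(-3\right) \left(-4\right)\right) = \left(-19\right) 12 = -228$)
$S \left(-42\right) + \left(R{\left(4 \right)} + 4 \left(-4\right)\right) = \left(-228\right) \left(-42\right) + \left(\frac{7 - 8}{-3 + 4} + 4 \left(-4\right)\right) = 9576 - \left(16 - \frac{7 - 8}{1}\right) = 9576 + \left(1 \left(-1\right) - 16\right) = 9576 - 17 = 9559$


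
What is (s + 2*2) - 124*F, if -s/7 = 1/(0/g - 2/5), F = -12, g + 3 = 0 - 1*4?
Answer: 3019/2 ≈ 1509.5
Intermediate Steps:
g = -7 (g = -3 + (0 - 1*4) = -3 + (0 - 4) = -3 - 4 = -7)
s = 35/2 (s = -7/(0/(-7) - 2/5) = -7/(0*(-⅐) - 2*⅕) = -7/(0 - ⅖) = -7/(-⅖) = -7*(-5/2) = 35/2 ≈ 17.500)
(s + 2*2) - 124*F = (35/2 + 2*2) - 124*(-12) = (35/2 + 4) + 1488 = 43/2 + 1488 = 3019/2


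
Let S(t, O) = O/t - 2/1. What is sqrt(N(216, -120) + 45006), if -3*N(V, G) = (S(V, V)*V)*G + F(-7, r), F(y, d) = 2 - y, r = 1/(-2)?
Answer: sqrt(36363) ≈ 190.69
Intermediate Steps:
r = -1/2 ≈ -0.50000
S(t, O) = -2 + O/t (S(t, O) = O/t - 2*1 = O/t - 2 = -2 + O/t)
N(V, G) = -3 + G*V/3 (N(V, G) = -(((-2 + V/V)*V)*G + (2 - 1*(-7)))/3 = -(((-2 + 1)*V)*G + (2 + 7))/3 = -((-V)*G + 9)/3 = -(-G*V + 9)/3 = -(9 - G*V)/3 = -3 + G*V/3)
sqrt(N(216, -120) + 45006) = sqrt((-3 + (1/3)*(-120)*216) + 45006) = sqrt((-3 - 8640) + 45006) = sqrt(-8643 + 45006) = sqrt(36363)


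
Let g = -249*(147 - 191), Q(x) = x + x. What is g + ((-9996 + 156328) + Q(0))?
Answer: 157288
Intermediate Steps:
Q(x) = 2*x
g = 10956 (g = -249*(-44) = 10956)
g + ((-9996 + 156328) + Q(0)) = 10956 + ((-9996 + 156328) + 2*0) = 10956 + (146332 + 0) = 10956 + 146332 = 157288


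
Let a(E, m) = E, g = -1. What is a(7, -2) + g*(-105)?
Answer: 112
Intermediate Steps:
a(7, -2) + g*(-105) = 7 - 1*(-105) = 7 + 105 = 112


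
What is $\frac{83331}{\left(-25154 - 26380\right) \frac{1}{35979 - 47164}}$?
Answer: $\frac{103561915}{5726} \approx 18086.0$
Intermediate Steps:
$\frac{83331}{\left(-25154 - 26380\right) \frac{1}{35979 - 47164}} = \frac{83331}{\left(-51534\right) \frac{1}{-11185}} = \frac{83331}{\left(-51534\right) \left(- \frac{1}{11185}\right)} = \frac{83331}{\frac{51534}{11185}} = 83331 \cdot \frac{11185}{51534} = \frac{103561915}{5726}$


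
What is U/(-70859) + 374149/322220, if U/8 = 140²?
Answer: -24012272009/22832186980 ≈ -1.0517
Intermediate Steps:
U = 156800 (U = 8*140² = 8*19600 = 156800)
U/(-70859) + 374149/322220 = 156800/(-70859) + 374149/322220 = 156800*(-1/70859) + 374149*(1/322220) = -156800/70859 + 374149/322220 = -24012272009/22832186980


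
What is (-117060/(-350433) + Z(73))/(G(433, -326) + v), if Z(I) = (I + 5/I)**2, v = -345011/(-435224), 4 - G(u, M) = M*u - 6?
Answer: 1446537751223351104/38245557753966055617 ≈ 0.037822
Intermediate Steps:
G(u, M) = 10 - M*u (G(u, M) = 4 - (M*u - 6) = 4 - (-6 + M*u) = 4 + (6 - M*u) = 10 - M*u)
v = 345011/435224 (v = -345011*(-1/435224) = 345011/435224 ≈ 0.79272)
(-117060/(-350433) + Z(73))/(G(433, -326) + v) = (-117060/(-350433) + (5 + 73**2)**2/73**2)/((10 - 1*(-326)*433) + 345011/435224) = (-117060*(-1/350433) + (5 + 5329)**2/5329)/((10 + 141158) + 345011/435224) = (39020/116811 + (1/5329)*5334**2)/(141168 + 345011/435224) = (39020/116811 + (1/5329)*28451556)/(61440046643/435224) = (39020/116811 + 28451556/5329)*(435224/61440046643) = (3323662645496/622485819)*(435224/61440046643) = 1446537751223351104/38245557753966055617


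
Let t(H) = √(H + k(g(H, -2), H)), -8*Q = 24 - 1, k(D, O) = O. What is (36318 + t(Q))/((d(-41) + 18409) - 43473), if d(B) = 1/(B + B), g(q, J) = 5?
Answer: -992692/685083 - 41*I*√23/2055249 ≈ -1.449 - 9.5672e-5*I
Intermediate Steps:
Q = -23/8 (Q = -(24 - 1)/8 = -⅛*23 = -23/8 ≈ -2.8750)
t(H) = √2*√H (t(H) = √(H + H) = √(2*H) = √2*√H)
d(B) = 1/(2*B)
(36318 + t(Q))/((d(-41) + 18409) - 43473) = (36318 + √2*√(-23/8))/(((½)/(-41) + 18409) - 43473) = (36318 + √2*(I*√46/4))/(((½)*(-1/41) + 18409) - 43473) = (36318 + I*√23/2)/((-1/82 + 18409) - 43473) = (36318 + I*√23/2)/(1509537/82 - 43473) = (36318 + I*√23/2)/(-2055249/82) = (36318 + I*√23/2)*(-82/2055249) = -992692/685083 - 41*I*√23/2055249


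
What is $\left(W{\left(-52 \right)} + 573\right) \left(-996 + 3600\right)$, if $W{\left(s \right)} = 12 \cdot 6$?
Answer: $1679580$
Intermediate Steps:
$W{\left(s \right)} = 72$
$\left(W{\left(-52 \right)} + 573\right) \left(-996 + 3600\right) = \left(72 + 573\right) \left(-996 + 3600\right) = 645 \cdot 2604 = 1679580$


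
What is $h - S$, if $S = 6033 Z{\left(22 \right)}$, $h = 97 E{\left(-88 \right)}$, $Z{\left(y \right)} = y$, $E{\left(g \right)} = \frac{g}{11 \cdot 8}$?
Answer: $-132823$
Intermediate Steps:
$E{\left(g \right)} = \frac{g}{88}$
$h = -97$ ($h = 97 \cdot \frac{1}{88} \left(-88\right) = 97 \left(-1\right) = -97$)
$S = 132726$ ($S = 6033 \cdot 22 = 132726$)
$h - S = -97 - 132726 = -132823$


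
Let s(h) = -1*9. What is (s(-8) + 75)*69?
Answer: 4554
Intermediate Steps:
s(h) = -9
(s(-8) + 75)*69 = (-9 + 75)*69 = 66*69 = 4554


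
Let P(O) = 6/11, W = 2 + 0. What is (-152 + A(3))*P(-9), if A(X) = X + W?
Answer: -882/11 ≈ -80.182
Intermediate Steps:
W = 2
A(X) = 2 + X (A(X) = X + 2 = 2 + X)
P(O) = 6/11 (P(O) = 6*(1/11) = 6/11)
(-152 + A(3))*P(-9) = (-152 + (2 + 3))*(6/11) = (-152 + 5)*(6/11) = -147*6/11 = -882/11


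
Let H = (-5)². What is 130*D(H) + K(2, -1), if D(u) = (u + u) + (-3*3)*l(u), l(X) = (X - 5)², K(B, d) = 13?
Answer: -461487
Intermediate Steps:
H = 25
l(X) = (-5 + X)²
D(u) = -9*(-5 + u)² + 2*u (D(u) = (u + u) + (-3*3)*(-5 + u)² = 2*u - 9*(-5 + u)² = -9*(-5 + u)² + 2*u)
130*D(H) + K(2, -1) = 130*(-9*(-5 + 25)² + 2*25) + 13 = 130*(-9*20² + 50) + 13 = 130*(-9*400 + 50) + 13 = 130*(-3600 + 50) + 13 = 130*(-3550) + 13 = -461500 + 13 = -461487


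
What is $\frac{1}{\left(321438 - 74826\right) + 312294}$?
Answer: $\frac{1}{558906} \approx 1.7892 \cdot 10^{-6}$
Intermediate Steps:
$\frac{1}{\left(321438 - 74826\right) + 312294} = \frac{1}{246612 + 312294} = \frac{1}{558906}$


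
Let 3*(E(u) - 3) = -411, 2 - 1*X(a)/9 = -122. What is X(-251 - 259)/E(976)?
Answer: -558/67 ≈ -8.3284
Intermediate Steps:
X(a) = 1116 (X(a) = 18 - 9*(-122) = 18 + 1098 = 1116)
E(u) = -134 (E(u) = 3 + (⅓)*(-411) = 3 - 137 = -134)
X(-251 - 259)/E(976) = 1116/(-134) = 1116*(-1/134) = -558/67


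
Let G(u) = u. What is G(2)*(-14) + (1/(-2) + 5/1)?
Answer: -47/2 ≈ -23.500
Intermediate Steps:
G(2)*(-14) + (1/(-2) + 5/1) = 2*(-14) + (1/(-2) + 5/1) = -28 + (1*(-½) + 5*1) = -28 + (-½ + 5) = -28 + 9/2 = -47/2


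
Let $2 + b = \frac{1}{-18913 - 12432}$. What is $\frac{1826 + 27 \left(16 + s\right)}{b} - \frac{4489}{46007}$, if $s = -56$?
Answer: $- \frac{1076080123489}{2884224837} \approx -373.09$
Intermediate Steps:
$b = - \frac{62691}{31345}$ ($b = -2 + \frac{1}{-18913 - 12432} = -2 + \frac{1}{-31345} = -2 - \frac{1}{31345} = - \frac{62691}{31345} \approx -2.0$)
$\frac{1826 + 27 \left(16 + s\right)}{b} - \frac{4489}{46007} = \frac{1826 + 27 \left(16 - 56\right)}{- \frac{62691}{31345}} - \frac{4489}{46007} = \left(1826 + 27 \left(-40\right)\right) \left(- \frac{31345}{62691}\right) - \frac{4489}{46007} = \left(1826 - 1080\right) \left(- \frac{31345}{62691}\right) - \frac{4489}{46007} = 746 \left(- \frac{31345}{62691}\right) - \frac{4489}{46007} = - \frac{23383370}{62691} - \frac{4489}{46007} = - \frac{1076080123489}{2884224837}$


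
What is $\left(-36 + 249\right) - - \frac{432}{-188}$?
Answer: $\frac{9903}{47} \approx 210.7$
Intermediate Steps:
$\left(-36 + 249\right) - - \frac{432}{-188} = 213 - \left(-432\right) \left(- \frac{1}{188}\right) = 213 - \frac{108}{47} = \frac{9903}{47}$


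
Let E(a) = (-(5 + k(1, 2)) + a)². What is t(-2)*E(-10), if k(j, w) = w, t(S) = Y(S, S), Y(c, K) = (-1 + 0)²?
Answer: 289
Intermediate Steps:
Y(c, K) = 1 (Y(c, K) = (-1)² = 1)
t(S) = 1
E(a) = (-7 + a)² (E(a) = (-(5 + 2) + a)² = (-1*7 + a)² = (-7 + a)²)
t(-2)*E(-10) = 1*(7 - 1*(-10))² = 1*(7 + 10)² = 1*17² = 1*289 = 289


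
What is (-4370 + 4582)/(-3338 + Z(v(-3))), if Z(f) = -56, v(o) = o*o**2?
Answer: -106/1697 ≈ -0.062463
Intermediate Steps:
v(o) = o**3
(-4370 + 4582)/(-3338 + Z(v(-3))) = (-4370 + 4582)/(-3338 - 56) = 212/(-3394) = 212*(-1/3394) = -106/1697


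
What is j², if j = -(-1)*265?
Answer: 70225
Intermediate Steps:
j = 265 (j = -1*(-265) = 265)
j² = 265² = 70225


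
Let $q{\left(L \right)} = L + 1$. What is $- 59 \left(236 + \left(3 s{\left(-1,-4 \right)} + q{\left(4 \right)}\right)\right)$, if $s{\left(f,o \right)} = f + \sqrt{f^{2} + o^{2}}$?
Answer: $-14042 - 177 \sqrt{17} \approx -14772.0$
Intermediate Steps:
$q{\left(L \right)} = 1 + L$
$- 59 \left(236 + \left(3 s{\left(-1,-4 \right)} + q{\left(4 \right)}\right)\right) = - 59 \left(236 + \left(3 \left(-1 + \sqrt{\left(-1\right)^{2} + \left(-4\right)^{2}}\right) + \left(1 + 4\right)\right)\right) = - 59 \left(236 + \left(3 \left(-1 + \sqrt{1 + 16}\right) + 5\right)\right) = - 59 \left(236 + \left(3 \left(-1 + \sqrt{17}\right) + 5\right)\right) = - 59 \left(236 - \left(-2 - 3 \sqrt{17}\right)\right) = - 59 \left(236 + \left(2 + 3 \sqrt{17}\right)\right) = - 59 \left(238 + 3 \sqrt{17}\right) = -14042 - 177 \sqrt{17}$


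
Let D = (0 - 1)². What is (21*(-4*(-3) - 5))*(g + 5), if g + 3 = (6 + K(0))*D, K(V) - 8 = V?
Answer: 2352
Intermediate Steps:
D = 1 (D = (-1)² = 1)
K(V) = 8 + V
g = 11 (g = -3 + (6 + (8 + 0))*1 = -3 + (6 + 8)*1 = -3 + 14*1 = -3 + 14 = 11)
(21*(-4*(-3) - 5))*(g + 5) = (21*(-4*(-3) - 5))*(11 + 5) = (21*(12 - 5))*16 = (21*7)*16 = 147*16 = 2352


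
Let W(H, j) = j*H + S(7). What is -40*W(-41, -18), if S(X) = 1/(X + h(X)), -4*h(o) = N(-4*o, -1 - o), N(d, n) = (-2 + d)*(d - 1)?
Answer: -12427840/421 ≈ -29520.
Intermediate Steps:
N(d, n) = (-1 + d)*(-2 + d) (N(d, n) = (-2 + d)*(-1 + d) = (-1 + d)*(-2 + d))
h(o) = -1/2 - 4*o**2 - 3*o (h(o) = -(2 + (-4*o)**2 - (-12)*o)/4 = -(2 + 16*o**2 + 12*o)/4 = -(2 + 12*o + 16*o**2)/4 = -1/2 - 4*o**2 - 3*o)
S(X) = 1/(-1/2 - 4*X**2 - 2*X) (S(X) = 1/(X + (-1/2 - 4*X**2 - 3*X)) = 1/(-1/2 - 4*X**2 - 2*X))
W(H, j) = -2/421 + H*j (W(H, j) = j*H + 2/(-1 - 8*7**2 - 4*7) = H*j + 2/(-1 - 8*49 - 28) = H*j + 2/(-1 - 392 - 28) = H*j + 2/(-421) = H*j + 2*(-1/421) = H*j - 2/421 = -2/421 + H*j)
-40*W(-41, -18) = -40*(-2/421 - 41*(-18)) = -40*(-2/421 + 738) = -40*310696/421 = -12427840/421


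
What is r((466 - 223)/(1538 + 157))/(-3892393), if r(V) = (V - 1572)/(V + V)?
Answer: 296033/210189222 ≈ 0.0014084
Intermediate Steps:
r(V) = (-1572 + V)/(2*V) (r(V) = (-1572 + V)/((2*V)) = (-1572 + V)*(1/(2*V)) = (-1572 + V)/(2*V))
r((466 - 223)/(1538 + 157))/(-3892393) = ((-1572 + (466 - 223)/(1538 + 157))/(2*(((466 - 223)/(1538 + 157)))))/(-3892393) = ((-1572 + 243/1695)/(2*((243/1695))))*(-1/3892393) = ((-1572 + 243*(1/1695))/(2*((243*(1/1695)))))*(-1/3892393) = ((-1572 + 81/565)/(2*(81/565)))*(-1/3892393) = ((½)*(565/81)*(-888099/565))*(-1/3892393) = -296033/54*(-1/3892393) = 296033/210189222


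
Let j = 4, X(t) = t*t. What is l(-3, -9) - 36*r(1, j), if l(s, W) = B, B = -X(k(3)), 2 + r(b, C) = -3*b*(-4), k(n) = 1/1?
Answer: -361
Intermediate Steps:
k(n) = 1
X(t) = t²
r(b, C) = -2 + 12*b (r(b, C) = -2 - 3*b*(-4) = -2 + 12*b)
B = -1 (B = -1*1² = -1*1 = -1)
l(s, W) = -1
l(-3, -9) - 36*r(1, j) = -1 - 36*(-2 + 12*1) = -1 - 36*(-2 + 12) = -1 - 36*10 = -1 - 360 = -361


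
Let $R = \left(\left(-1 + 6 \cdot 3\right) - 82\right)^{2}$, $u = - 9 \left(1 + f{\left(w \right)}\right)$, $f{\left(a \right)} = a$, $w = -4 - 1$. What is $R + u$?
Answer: $4261$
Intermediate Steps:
$w = -5$
$u = 36$ ($u = - 9 \left(1 - 5\right) = \left(-9\right) \left(-4\right) = 36$)
$R = 4225$ ($R = \left(\left(-1 + 18\right) - 82\right)^{2} = \left(17 - 82\right)^{2} = \left(-65\right)^{2} = 4225$)
$R + u = 4225 + 36 = 4261$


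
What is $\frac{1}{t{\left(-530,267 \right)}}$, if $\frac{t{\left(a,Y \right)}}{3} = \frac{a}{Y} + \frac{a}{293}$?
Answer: $- \frac{26077}{296800} \approx -0.08786$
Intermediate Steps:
$t{\left(a,Y \right)} = \frac{3 a}{293} + \frac{3 a}{Y}$ ($t{\left(a,Y \right)} = 3 \left(\frac{a}{Y} + \frac{a}{293}\right) = 3 \left(\frac{a}{293} + \frac{a}{Y}\right) = \frac{3 a}{293} + \frac{3 a}{Y}$)
$\frac{1}{t{\left(-530,267 \right)}} = \frac{1}{\frac{3}{293} \left(-530\right) \frac{1}{267} \left(293 + 267\right)} = \frac{1}{\frac{3}{293} \left(-530\right) \frac{1}{267} \cdot 560} = \frac{1}{- \frac{296800}{26077}} = - \frac{26077}{296800}$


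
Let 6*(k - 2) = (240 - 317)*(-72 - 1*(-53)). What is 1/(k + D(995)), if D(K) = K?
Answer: 6/7445 ≈ 0.00080591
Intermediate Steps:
k = 1475/6 (k = 2 + ((240 - 317)*(-72 - 1*(-53)))/6 = 2 + (-77*(-72 + 53))/6 = 2 + (-77*(-19))/6 = 2 + (⅙)*1463 = 2 + 1463/6 = 1475/6 ≈ 245.83)
1/(k + D(995)) = 1/(1475/6 + 995) = 1/(7445/6) = 6/7445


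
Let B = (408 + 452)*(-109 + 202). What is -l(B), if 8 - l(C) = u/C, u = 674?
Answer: -319583/39990 ≈ -7.9916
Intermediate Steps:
B = 79980 (B = 860*93 = 79980)
l(C) = 8 - 674/C
-l(B) = -(8 - 674/79980) = -(8 - 674*1/79980) = -(8 - 337/39990) = -1*319583/39990 = -319583/39990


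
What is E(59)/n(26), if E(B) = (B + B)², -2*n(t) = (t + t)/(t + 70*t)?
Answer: -988604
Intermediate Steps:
n(t) = -1/71 (n(t) = -(t + t)/(2*(t + 70*t)) = -2*t/(2*(71*t)) = -2*t*1/(71*t)/2 = -½*2/71 = -1/71)
E(B) = 4*B² (E(B) = (2*B)² = 4*B²)
E(59)/n(26) = (4*59²)/(-1/71) = (4*3481)*(-71) = 13924*(-71) = -988604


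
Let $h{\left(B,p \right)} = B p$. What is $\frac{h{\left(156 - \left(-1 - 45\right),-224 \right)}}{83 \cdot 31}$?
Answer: $- \frac{45248}{2573} \approx -17.586$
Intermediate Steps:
$\frac{h{\left(156 - \left(-1 - 45\right),-224 \right)}}{83 \cdot 31} = \frac{\left(156 - \left(-1 - 45\right)\right) \left(-224\right)}{83 \cdot 31} = \frac{\left(156 - \left(-1 - 45\right)\right) \left(-224\right)}{2573} = \left(156 - -46\right) \left(-224\right) \frac{1}{2573} = \left(156 + 46\right) \left(-224\right) \frac{1}{2573} = 202 \left(-224\right) \frac{1}{2573} = \left(-45248\right) \frac{1}{2573} = - \frac{45248}{2573}$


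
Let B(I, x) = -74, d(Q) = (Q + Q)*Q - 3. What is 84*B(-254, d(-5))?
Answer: -6216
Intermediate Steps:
d(Q) = -3 + 2*Q² (d(Q) = (2*Q)*Q - 3 = 2*Q² - 3 = -3 + 2*Q²)
84*B(-254, d(-5)) = 84*(-74) = -6216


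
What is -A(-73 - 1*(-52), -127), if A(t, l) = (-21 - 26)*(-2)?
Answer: -94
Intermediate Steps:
A(t, l) = 94 (A(t, l) = -47*(-2) = 94)
-A(-73 - 1*(-52), -127) = -1*94 = -94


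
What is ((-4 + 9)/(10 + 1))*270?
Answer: 1350/11 ≈ 122.73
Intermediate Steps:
((-4 + 9)/(10 + 1))*270 = (5/11)*270 = 1350/11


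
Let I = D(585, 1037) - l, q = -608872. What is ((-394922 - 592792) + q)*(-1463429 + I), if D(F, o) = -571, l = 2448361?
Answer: 6246420799546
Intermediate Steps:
I = -2448932 (I = -571 - 1*2448361 = -571 - 2448361 = -2448932)
((-394922 - 592792) + q)*(-1463429 + I) = ((-394922 - 592792) - 608872)*(-1463429 - 2448932) = (-987714 - 608872)*(-3912361) = -1596586*(-3912361) = 6246420799546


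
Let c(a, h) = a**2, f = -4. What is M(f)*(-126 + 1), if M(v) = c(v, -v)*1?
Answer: -2000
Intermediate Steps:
M(v) = v**2 (M(v) = v**2*1 = v**2)
M(f)*(-126 + 1) = (-4)**2*(-126 + 1) = 16*(-125) = -2000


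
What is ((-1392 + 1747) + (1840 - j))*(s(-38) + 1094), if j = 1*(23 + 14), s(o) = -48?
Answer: 2257268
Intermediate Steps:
j = 37 (j = 1*37 = 37)
((-1392 + 1747) + (1840 - j))*(s(-38) + 1094) = ((-1392 + 1747) + (1840 - 1*37))*(-48 + 1094) = (355 + (1840 - 37))*1046 = (355 + 1803)*1046 = 2158*1046 = 2257268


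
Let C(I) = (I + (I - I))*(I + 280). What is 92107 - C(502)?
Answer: -300457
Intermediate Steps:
C(I) = I*(280 + I) (C(I) = (I + 0)*(280 + I) = I*(280 + I))
92107 - C(502) = 92107 - 502*(280 + 502) = 92107 - 502*782 = 92107 - 1*392564 = 92107 - 392564 = -300457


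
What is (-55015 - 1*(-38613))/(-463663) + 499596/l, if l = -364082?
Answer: -112836253592/84405676183 ≈ -1.3368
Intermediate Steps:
(-55015 - 1*(-38613))/(-463663) + 499596/l = (-55015 - 1*(-38613))/(-463663) + 499596/(-364082) = (-55015 + 38613)*(-1/463663) + 499596*(-1/364082) = -16402*(-1/463663) - 249798/182041 = 16402/463663 - 249798/182041 = -112836253592/84405676183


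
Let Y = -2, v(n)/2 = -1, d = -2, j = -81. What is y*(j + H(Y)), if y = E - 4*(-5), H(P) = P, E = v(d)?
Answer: -1494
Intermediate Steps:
v(n) = -2 (v(n) = 2*(-1) = -2)
E = -2
y = 18 (y = -2 - 4*(-5) = -2 + 20 = 18)
y*(j + H(Y)) = 18*(-81 - 2) = 18*(-83) = -1494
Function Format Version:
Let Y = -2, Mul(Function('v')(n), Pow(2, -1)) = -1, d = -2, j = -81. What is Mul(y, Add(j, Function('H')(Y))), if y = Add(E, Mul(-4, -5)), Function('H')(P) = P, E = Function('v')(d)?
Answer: -1494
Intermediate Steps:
Function('v')(n) = -2 (Function('v')(n) = Mul(2, -1) = -2)
E = -2
y = 18 (y = Add(-2, Mul(-4, -5)) = Add(-2, 20) = 18)
Mul(y, Add(j, Function('H')(Y))) = Mul(18, Add(-81, -2)) = Mul(18, -83) = -1494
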